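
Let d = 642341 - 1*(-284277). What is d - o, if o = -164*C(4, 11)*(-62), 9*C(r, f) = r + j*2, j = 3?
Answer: 8237882/9 ≈ 9.1532e+5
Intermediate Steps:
C(r, f) = ⅔ + r/9 (C(r, f) = (r + 3*2)/9 = (r + 6)/9 = (6 + r)/9 = ⅔ + r/9)
o = 101680/9 (o = -164*(⅔ + (⅑)*4)*(-62) = -164*(⅔ + 4/9)*(-62) = -164*10/9*(-62) = -1640/9*(-62) = 101680/9 ≈ 11298.)
d = 926618 (d = 642341 + 284277 = 926618)
d - o = 926618 - 1*101680/9 = 926618 - 101680/9 = 8237882/9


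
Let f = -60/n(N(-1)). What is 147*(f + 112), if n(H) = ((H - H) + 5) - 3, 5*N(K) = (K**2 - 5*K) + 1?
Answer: 12054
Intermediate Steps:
N(K) = 1/5 - K + K**2/5 (N(K) = ((K**2 - 5*K) + 1)/5 = (1 + K**2 - 5*K)/5 = 1/5 - K + K**2/5)
n(H) = 2 (n(H) = (0 + 5) - 3 = 5 - 3 = 2)
f = -30 (f = -60/2 = -60*1/2 = -30)
147*(f + 112) = 147*(-30 + 112) = 147*82 = 12054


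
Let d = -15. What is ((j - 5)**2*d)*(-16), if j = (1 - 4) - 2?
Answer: 24000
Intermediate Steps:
j = -5 (j = -3 - 2 = -5)
((j - 5)**2*d)*(-16) = ((-5 - 5)**2*(-15))*(-16) = ((-10)**2*(-15))*(-16) = (100*(-15))*(-16) = -1500*(-16) = 24000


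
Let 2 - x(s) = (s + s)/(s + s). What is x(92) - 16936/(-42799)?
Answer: 59735/42799 ≈ 1.3957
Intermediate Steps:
x(s) = 1 (x(s) = 2 - (s + s)/(s + s) = 2 - 2*s/(2*s) = 2 - 2*s*1/(2*s) = 2 - 1*1 = 2 - 1 = 1)
x(92) - 16936/(-42799) = 1 - 16936/(-42799) = 1 - 16936*(-1)/42799 = 1 - 1*(-16936/42799) = 1 + 16936/42799 = 59735/42799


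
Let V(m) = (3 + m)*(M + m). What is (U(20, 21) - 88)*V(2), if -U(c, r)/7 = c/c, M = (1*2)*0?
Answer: -950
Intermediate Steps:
M = 0 (M = 2*0 = 0)
U(c, r) = -7 (U(c, r) = -7*c/c = -7*1 = -7)
V(m) = m*(3 + m) (V(m) = (3 + m)*(0 + m) = (3 + m)*m = m*(3 + m))
(U(20, 21) - 88)*V(2) = (-7 - 88)*(2*(3 + 2)) = -190*5 = -95*10 = -950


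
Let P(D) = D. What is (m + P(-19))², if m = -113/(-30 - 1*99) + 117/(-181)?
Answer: 192081469441/545175801 ≈ 352.33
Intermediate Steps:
m = 5360/23349 (m = -113/(-30 - 99) + 117*(-1/181) = -113/(-129) - 117/181 = -113*(-1/129) - 117/181 = 113/129 - 117/181 = 5360/23349 ≈ 0.22956)
(m + P(-19))² = (5360/23349 - 19)² = (-438271/23349)² = 192081469441/545175801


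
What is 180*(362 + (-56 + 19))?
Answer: 58500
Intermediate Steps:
180*(362 + (-56 + 19)) = 180*(362 - 37) = 180*325 = 58500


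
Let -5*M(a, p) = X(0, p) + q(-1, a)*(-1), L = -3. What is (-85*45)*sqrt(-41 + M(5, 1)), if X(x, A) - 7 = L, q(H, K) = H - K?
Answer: -3825*I*sqrt(43) ≈ -25082.0*I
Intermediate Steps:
X(x, A) = 4 (X(x, A) = 7 - 3 = 4)
M(a, p) = -1 - a/5 (M(a, p) = -(4 + (-1 - a)*(-1))/5 = -(4 + (1 + a))/5 = -(5 + a)/5 = -1 - a/5)
(-85*45)*sqrt(-41 + M(5, 1)) = (-85*45)*sqrt(-41 + (-1 - 1/5*5)) = -3825*sqrt(-41 + (-1 - 1)) = -3825*sqrt(-41 - 2) = -3825*I*sqrt(43)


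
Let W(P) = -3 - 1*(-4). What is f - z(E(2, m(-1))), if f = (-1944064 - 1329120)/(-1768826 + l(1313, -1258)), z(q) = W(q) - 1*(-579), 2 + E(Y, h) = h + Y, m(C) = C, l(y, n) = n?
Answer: -255843884/442521 ≈ -578.15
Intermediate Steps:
W(P) = 1 (W(P) = -3 + 4 = 1)
E(Y, h) = -2 + Y + h (E(Y, h) = -2 + (h + Y) = -2 + (Y + h) = -2 + Y + h)
z(q) = 580 (z(q) = 1 - 1*(-579) = 1 + 579 = 580)
f = 818296/442521 (f = (-1944064 - 1329120)/(-1768826 - 1258) = -3273184/(-1770084) = -3273184*(-1/1770084) = 818296/442521 ≈ 1.8492)
f - z(E(2, m(-1))) = 818296/442521 - 1*580 = 818296/442521 - 580 = -255843884/442521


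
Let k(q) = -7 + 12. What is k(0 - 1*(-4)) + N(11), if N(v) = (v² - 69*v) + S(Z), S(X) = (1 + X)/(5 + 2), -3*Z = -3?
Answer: -4429/7 ≈ -632.71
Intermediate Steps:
Z = 1 (Z = -⅓*(-3) = 1)
k(q) = 5
S(X) = ⅐ + X/7 (S(X) = (1 + X)/7 = (1 + X)*(⅐) = ⅐ + X/7)
N(v) = 2/7 + v² - 69*v (N(v) = (v² - 69*v) + (⅐ + (⅐)*1) = (v² - 69*v) + (⅐ + ⅐) = (v² - 69*v) + 2/7 = 2/7 + v² - 69*v)
k(0 - 1*(-4)) + N(11) = 5 + (2/7 + 11² - 69*11) = 5 + (2/7 + 121 - 759) = 5 - 4464/7 = -4429/7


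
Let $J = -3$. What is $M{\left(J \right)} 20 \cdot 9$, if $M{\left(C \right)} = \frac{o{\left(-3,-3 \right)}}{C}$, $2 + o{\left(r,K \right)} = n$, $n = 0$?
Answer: $120$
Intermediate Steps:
$o{\left(r,K \right)} = -2$ ($o{\left(r,K \right)} = -2 + 0 = -2$)
$M{\left(C \right)} = - \frac{2}{C}$
$M{\left(J \right)} 20 \cdot 9 = - \frac{2}{-3} \cdot 20 \cdot 9 = \left(-2\right) \left(- \frac{1}{3}\right) 20 \cdot 9 = \frac{2}{3} \cdot 20 \cdot 9 = \frac{40}{3} \cdot 9 = 120$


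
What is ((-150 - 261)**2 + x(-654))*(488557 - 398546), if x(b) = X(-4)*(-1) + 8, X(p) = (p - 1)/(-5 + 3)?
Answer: 30410486383/2 ≈ 1.5205e+10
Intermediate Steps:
X(p) = 1/2 - p/2 (X(p) = (-1 + p)/(-2) = (-1 + p)*(-1/2) = 1/2 - p/2)
x(b) = 11/2 (x(b) = (1/2 - 1/2*(-4))*(-1) + 8 = (1/2 + 2)*(-1) + 8 = (5/2)*(-1) + 8 = -5/2 + 8 = 11/2)
((-150 - 261)**2 + x(-654))*(488557 - 398546) = ((-150 - 261)**2 + 11/2)*(488557 - 398546) = ((-411)**2 + 11/2)*90011 = (168921 + 11/2)*90011 = (337853/2)*90011 = 30410486383/2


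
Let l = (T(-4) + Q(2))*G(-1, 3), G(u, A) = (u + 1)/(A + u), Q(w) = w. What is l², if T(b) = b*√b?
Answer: 0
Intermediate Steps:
T(b) = b^(3/2)
G(u, A) = (1 + u)/(A + u)
l = 0 (l = ((-4)^(3/2) + 2)*((1 - 1)/(3 - 1)) = (-8*I + 2)*(0/2) = (2 - 8*I)*((½)*0) = (2 - 8*I)*0 = 0)
l² = 0² = 0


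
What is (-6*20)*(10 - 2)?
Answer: -960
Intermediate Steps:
(-6*20)*(10 - 2) = -120*8 = -960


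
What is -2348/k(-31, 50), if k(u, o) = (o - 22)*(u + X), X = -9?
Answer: 587/280 ≈ 2.0964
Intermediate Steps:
k(u, o) = (-22 + o)*(-9 + u) (k(u, o) = (o - 22)*(u - 9) = (-22 + o)*(-9 + u))
-2348/k(-31, 50) = -2348/(198 - 22*(-31) - 9*50 + 50*(-31)) = -2348/(198 + 682 - 450 - 1550) = -2348/(-1120) = -2348*(-1/1120) = 587/280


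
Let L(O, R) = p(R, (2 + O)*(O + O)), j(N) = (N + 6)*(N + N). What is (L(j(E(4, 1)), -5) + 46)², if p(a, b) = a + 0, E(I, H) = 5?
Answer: 1681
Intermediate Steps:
j(N) = 2*N*(6 + N) (j(N) = (6 + N)*(2*N) = 2*N*(6 + N))
p(a, b) = a
L(O, R) = R
(L(j(E(4, 1)), -5) + 46)² = (-5 + 46)² = 41² = 1681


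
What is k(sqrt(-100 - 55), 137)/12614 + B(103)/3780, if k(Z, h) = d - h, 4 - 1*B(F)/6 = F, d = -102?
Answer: -5553/31535 ≈ -0.17609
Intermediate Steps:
B(F) = 24 - 6*F
k(Z, h) = -102 - h
k(sqrt(-100 - 55), 137)/12614 + B(103)/3780 = (-102 - 1*137)/12614 + (24 - 6*103)/3780 = (-102 - 137)*(1/12614) + (24 - 618)*(1/3780) = -239*1/12614 - 594*1/3780 = -239/12614 - 11/70 = -5553/31535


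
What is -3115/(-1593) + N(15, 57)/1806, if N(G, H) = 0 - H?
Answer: 1844963/958986 ≈ 1.9239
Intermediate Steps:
N(G, H) = -H
-3115/(-1593) + N(15, 57)/1806 = -3115/(-1593) - 1*57/1806 = -3115*(-1/1593) - 57*1/1806 = 3115/1593 - 19/602 = 1844963/958986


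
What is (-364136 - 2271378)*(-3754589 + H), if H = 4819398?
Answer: -2806319026826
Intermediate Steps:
(-364136 - 2271378)*(-3754589 + H) = (-364136 - 2271378)*(-3754589 + 4819398) = -2635514*1064809 = -2806319026826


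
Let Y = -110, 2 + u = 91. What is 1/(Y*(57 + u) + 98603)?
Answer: 1/82543 ≈ 1.2115e-5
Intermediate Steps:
u = 89 (u = -2 + 91 = 89)
1/(Y*(57 + u) + 98603) = 1/(-110*(57 + 89) + 98603) = 1/(-110*146 + 98603) = 1/(-16060 + 98603) = 1/82543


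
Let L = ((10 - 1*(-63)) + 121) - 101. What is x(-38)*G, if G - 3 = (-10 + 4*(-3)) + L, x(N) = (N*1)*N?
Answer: 106856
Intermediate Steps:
x(N) = N² (x(N) = N*N = N²)
L = 93 (L = ((10 + 63) + 121) - 101 = (73 + 121) - 101 = 194 - 101 = 93)
G = 74 (G = 3 + ((-10 + 4*(-3)) + 93) = 3 + ((-10 - 12) + 93) = 3 + (-22 + 93) = 3 + 71 = 74)
x(-38)*G = (-38)²*74 = 1444*74 = 106856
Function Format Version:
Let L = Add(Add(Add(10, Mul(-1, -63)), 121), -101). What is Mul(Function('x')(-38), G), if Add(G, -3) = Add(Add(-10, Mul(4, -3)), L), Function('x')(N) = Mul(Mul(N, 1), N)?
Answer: 106856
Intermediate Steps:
Function('x')(N) = Pow(N, 2) (Function('x')(N) = Mul(N, N) = Pow(N, 2))
L = 93 (L = Add(Add(Add(10, 63), 121), -101) = Add(Add(73, 121), -101) = Add(194, -101) = 93)
G = 74 (G = Add(3, Add(Add(-10, Mul(4, -3)), 93)) = Add(3, Add(Add(-10, -12), 93)) = Add(3, Add(-22, 93)) = Add(3, 71) = 74)
Mul(Function('x')(-38), G) = Mul(Pow(-38, 2), 74) = Mul(1444, 74) = 106856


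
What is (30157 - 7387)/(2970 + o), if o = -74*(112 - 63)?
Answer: -11385/328 ≈ -34.710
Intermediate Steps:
o = -3626 (o = -74*49 = -3626)
(30157 - 7387)/(2970 + o) = (30157 - 7387)/(2970 - 3626) = 22770/(-656) = 22770*(-1/656) = -11385/328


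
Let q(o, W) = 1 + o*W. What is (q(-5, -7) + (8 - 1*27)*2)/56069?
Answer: -2/56069 ≈ -3.5670e-5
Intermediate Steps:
q(o, W) = 1 + W*o
(q(-5, -7) + (8 - 1*27)*2)/56069 = ((1 - 7*(-5)) + (8 - 1*27)*2)/56069 = ((1 + 35) + (8 - 27)*2)*(1/56069) = (36 - 19*2)*(1/56069) = (36 - 38)*(1/56069) = -2*1/56069 = -2/56069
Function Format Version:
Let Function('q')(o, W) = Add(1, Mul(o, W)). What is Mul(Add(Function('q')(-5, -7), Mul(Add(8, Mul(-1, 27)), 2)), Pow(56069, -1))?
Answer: Rational(-2, 56069) ≈ -3.5670e-5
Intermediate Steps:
Function('q')(o, W) = Add(1, Mul(W, o))
Mul(Add(Function('q')(-5, -7), Mul(Add(8, Mul(-1, 27)), 2)), Pow(56069, -1)) = Mul(Add(Add(1, Mul(-7, -5)), Mul(Add(8, Mul(-1, 27)), 2)), Pow(56069, -1)) = Mul(Add(Add(1, 35), Mul(Add(8, -27), 2)), Rational(1, 56069)) = Mul(Add(36, Mul(-19, 2)), Rational(1, 56069)) = Mul(Add(36, -38), Rational(1, 56069)) = Mul(-2, Rational(1, 56069)) = Rational(-2, 56069)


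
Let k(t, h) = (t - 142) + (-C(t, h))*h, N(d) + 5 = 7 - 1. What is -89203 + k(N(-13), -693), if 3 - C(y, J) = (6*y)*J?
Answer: 2794229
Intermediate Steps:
N(d) = 1 (N(d) = -5 + (7 - 1) = -5 + 6 = 1)
C(y, J) = 3 - 6*J*y (C(y, J) = 3 - 6*y*J = 3 - 6*J*y)
k(t, h) = -142 + t + h*(-3 + 6*h*t) (k(t, h) = (t - 142) + (-(3 - 6*h*t))*h = (-142 + t) + (-3 + 6*h*t)*h = (-142 + t) + h*(-3 + 6*h*t) = -142 + t + h*(-3 + 6*h*t))
-89203 + k(N(-13), -693) = -89203 + (-142 + 1 + 3*(-693)*(-1 + 2*(-693)*1)) = -89203 + (-142 + 1 + 3*(-693)*(-1 - 1386)) = -89203 + (-142 + 1 + 3*(-693)*(-1387)) = -89203 + (-142 + 1 + 2883573) = -89203 + 2883432 = 2794229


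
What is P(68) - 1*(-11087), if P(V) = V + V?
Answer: 11223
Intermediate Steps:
P(V) = 2*V
P(68) - 1*(-11087) = 2*68 - 1*(-11087) = 136 + 11087 = 11223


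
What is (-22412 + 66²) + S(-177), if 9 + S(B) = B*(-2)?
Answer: -17711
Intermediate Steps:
S(B) = -9 - 2*B (S(B) = -9 + B*(-2) = -9 - 2*B)
(-22412 + 66²) + S(-177) = (-22412 + 66²) + (-9 - 2*(-177)) = (-22412 + 4356) + (-9 + 354) = -18056 + 345 = -17711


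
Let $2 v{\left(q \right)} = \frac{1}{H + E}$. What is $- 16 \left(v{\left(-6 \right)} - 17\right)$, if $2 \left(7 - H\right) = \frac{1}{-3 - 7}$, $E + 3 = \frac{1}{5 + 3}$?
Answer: $\frac{45104}{167} \approx 270.08$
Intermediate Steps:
$E = - \frac{23}{8}$ ($E = -3 + \frac{1}{5 + 3} = -3 + \frac{1}{8} = - \frac{23}{8} \approx -2.875$)
$H = \frac{141}{20}$ ($H = 7 - \frac{1}{2 \left(-3 - 7\right)} = 7 - \frac{1}{2 \left(-10\right)} = 7 - - \frac{1}{20} = 7 + \frac{1}{20} = \frac{141}{20} \approx 7.05$)
$v{\left(q \right)} = \frac{20}{167}$ ($v{\left(q \right)} = \frac{1}{2 \left(\frac{141}{20} - \frac{23}{8}\right)} = \frac{1}{2 \cdot \frac{167}{40}} = \frac{1}{2} \cdot \frac{40}{167} = \frac{20}{167}$)
$- 16 \left(v{\left(-6 \right)} - 17\right) = - 16 \left(\frac{20}{167} - 17\right) = \left(-16\right) \left(- \frac{2819}{167}\right) = \frac{45104}{167}$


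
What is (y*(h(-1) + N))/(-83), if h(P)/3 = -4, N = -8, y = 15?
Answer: 300/83 ≈ 3.6145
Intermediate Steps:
h(P) = -12 (h(P) = 3*(-4) = -12)
(y*(h(-1) + N))/(-83) = (15*(-12 - 8))/(-83) = (15*(-20))*(-1/83) = -300*(-1/83) = 300/83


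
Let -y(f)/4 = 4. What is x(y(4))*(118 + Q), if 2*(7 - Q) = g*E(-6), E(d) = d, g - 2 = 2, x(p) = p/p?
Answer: 137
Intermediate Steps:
y(f) = -16 (y(f) = -4*4 = -16)
x(p) = 1
g = 4 (g = 2 + 2 = 4)
Q = 19 (Q = 7 - 2*(-6) = 7 - ½*(-24) = 7 + 12 = 19)
x(y(4))*(118 + Q) = 1*(118 + 19) = 1*137 = 137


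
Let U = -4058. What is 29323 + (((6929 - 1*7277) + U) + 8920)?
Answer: 33837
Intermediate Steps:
29323 + (((6929 - 1*7277) + U) + 8920) = 29323 + (((6929 - 1*7277) - 4058) + 8920) = 29323 + (((6929 - 7277) - 4058) + 8920) = 29323 + ((-348 - 4058) + 8920) = 29323 + (-4406 + 8920) = 29323 + 4514 = 33837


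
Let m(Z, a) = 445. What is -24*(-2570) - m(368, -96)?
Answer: 61235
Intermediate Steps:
-24*(-2570) - m(368, -96) = -24*(-2570) - 1*445 = 61680 - 445 = 61235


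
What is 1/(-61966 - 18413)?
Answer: -1/80379 ≈ -1.2441e-5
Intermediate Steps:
1/(-61966 - 18413) = 1/(-80379) = -1/80379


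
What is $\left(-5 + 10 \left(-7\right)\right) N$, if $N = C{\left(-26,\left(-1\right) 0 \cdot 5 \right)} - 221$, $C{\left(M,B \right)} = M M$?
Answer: $-34125$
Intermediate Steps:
$C{\left(M,B \right)} = M^{2}$
$N = 455$ ($N = \left(-26\right)^{2} - 221 = 676 - 221 = 455$)
$\left(-5 + 10 \left(-7\right)\right) N = \left(-5 + 10 \left(-7\right)\right) 455 = \left(-5 - 70\right) 455 = \left(-75\right) 455 = -34125$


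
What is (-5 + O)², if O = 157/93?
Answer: 94864/8649 ≈ 10.968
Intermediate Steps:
O = 157/93 (O = 157*(1/93) = 157/93 ≈ 1.6882)
(-5 + O)² = (-5 + 157/93)² = (-308/93)² = 94864/8649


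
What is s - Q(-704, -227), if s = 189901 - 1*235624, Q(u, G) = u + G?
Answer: -44792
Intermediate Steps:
Q(u, G) = G + u
s = -45723 (s = 189901 - 235624 = -45723)
s - Q(-704, -227) = -45723 - (-227 - 704) = -45723 - 1*(-931) = -45723 + 931 = -44792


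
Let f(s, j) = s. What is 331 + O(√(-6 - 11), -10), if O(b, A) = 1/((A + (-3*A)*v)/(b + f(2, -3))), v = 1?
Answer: 3311/10 + I*√17/20 ≈ 331.1 + 0.20616*I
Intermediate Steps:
O(b, A) = -(2 + b)/(2*A) (O(b, A) = 1/((A - 3*A*1)/(b + 2)) = 1/((A - 3*A)/(2 + b)) = 1/((-2*A)/(2 + b)) = 1/(-2*A/(2 + b)) = -(2 + b)/(2*A))
331 + O(√(-6 - 11), -10) = 331 + (½)*(-2 - √(-6 - 11))/(-10) = 331 + (½)*(-⅒)*(-2 - √(-17)) = 331 + (½)*(-⅒)*(-2 - I*√17) = 331 + (⅒ + I*√17/20) = 3311/10 + I*√17/20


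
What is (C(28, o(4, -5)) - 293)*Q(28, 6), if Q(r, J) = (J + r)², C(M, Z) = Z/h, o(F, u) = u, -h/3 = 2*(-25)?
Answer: -5081198/15 ≈ -3.3875e+5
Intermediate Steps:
h = 150 (h = -6*(-25) = -3*(-50) = 150)
C(M, Z) = Z/150
(C(28, o(4, -5)) - 293)*Q(28, 6) = ((1/150)*(-5) - 293)*(6 + 28)² = (-1/30 - 293)*34² = -8791/30*1156 = -5081198/15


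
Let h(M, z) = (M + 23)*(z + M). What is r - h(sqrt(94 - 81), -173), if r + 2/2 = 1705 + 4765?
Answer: 10435 + 150*sqrt(13) ≈ 10976.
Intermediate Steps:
h(M, z) = (23 + M)*(M + z)
r = 6469 (r = -1 + (1705 + 4765) = -1 + 6470 = 6469)
r - h(sqrt(94 - 81), -173) = 6469 - ((sqrt(94 - 81))**2 + 23*sqrt(94 - 81) + 23*(-173) + sqrt(94 - 81)*(-173)) = 6469 - ((sqrt(13))**2 + 23*sqrt(13) - 3979 + sqrt(13)*(-173)) = 6469 - (13 + 23*sqrt(13) - 3979 - 173*sqrt(13)) = 6469 - (-3966 - 150*sqrt(13)) = 6469 + (3966 + 150*sqrt(13)) = 10435 + 150*sqrt(13)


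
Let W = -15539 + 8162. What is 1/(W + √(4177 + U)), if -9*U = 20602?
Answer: -66393/489764170 - 3*√16991/489764170 ≈ -0.00013636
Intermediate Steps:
U = -20602/9 (U = -⅑*20602 = -20602/9 ≈ -2289.1)
W = -7377
1/(W + √(4177 + U)) = 1/(-7377 + √(4177 - 20602/9)) = 1/(-7377 + √(16991/9)) = 1/(-7377 + √16991/3)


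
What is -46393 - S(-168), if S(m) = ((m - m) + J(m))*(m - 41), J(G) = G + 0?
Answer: -81505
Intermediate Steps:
J(G) = G
S(m) = m*(-41 + m) (S(m) = ((m - m) + m)*(m - 41) = (0 + m)*(-41 + m) = m*(-41 + m))
-46393 - S(-168) = -46393 - (-168)*(-41 - 168) = -46393 - (-168)*(-209) = -46393 - 1*35112 = -46393 - 35112 = -81505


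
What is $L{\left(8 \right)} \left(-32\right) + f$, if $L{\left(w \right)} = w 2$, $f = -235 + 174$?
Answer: $-573$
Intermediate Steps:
$f = -61$
$L{\left(w \right)} = 2 w$
$L{\left(8 \right)} \left(-32\right) + f = 2 \cdot 8 \left(-32\right) - 61 = 16 \left(-32\right) - 61 = -512 - 61 = -573$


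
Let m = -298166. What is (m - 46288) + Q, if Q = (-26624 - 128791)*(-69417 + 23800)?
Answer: 7089221601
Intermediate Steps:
Q = 7089566055 (Q = -155415*(-45617) = 7089566055)
(m - 46288) + Q = (-298166 - 46288) + 7089566055 = -344454 + 7089566055 = 7089221601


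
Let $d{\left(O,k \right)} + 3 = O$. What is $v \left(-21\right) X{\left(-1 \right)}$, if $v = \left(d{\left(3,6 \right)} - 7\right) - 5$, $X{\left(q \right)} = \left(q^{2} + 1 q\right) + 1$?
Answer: $252$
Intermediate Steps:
$X{\left(q \right)} = 1 + q + q^{2}$ ($X{\left(q \right)} = \left(q^{2} + q\right) + 1 = \left(q + q^{2}\right) + 1 = 1 + q + q^{2}$)
$d{\left(O,k \right)} = -3 + O$
$v = -12$ ($v = \left(\left(-3 + 3\right) - 7\right) - 5 = \left(0 - 7\right) - 5 = -7 - 5 = -12$)
$v \left(-21\right) X{\left(-1 \right)} = \left(-12\right) \left(-21\right) \left(1 - 1 + \left(-1\right)^{2}\right) = 252 \left(1 - 1 + 1\right) = 252 \cdot 1 = 252$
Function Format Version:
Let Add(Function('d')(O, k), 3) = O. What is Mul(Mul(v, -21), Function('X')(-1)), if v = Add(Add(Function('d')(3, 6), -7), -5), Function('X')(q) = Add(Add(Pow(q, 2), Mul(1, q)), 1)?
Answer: 252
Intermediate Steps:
Function('X')(q) = Add(1, q, Pow(q, 2)) (Function('X')(q) = Add(Add(Pow(q, 2), q), 1) = Add(Add(q, Pow(q, 2)), 1) = Add(1, q, Pow(q, 2)))
Function('d')(O, k) = Add(-3, O)
v = -12 (v = Add(Add(Add(-3, 3), -7), -5) = Add(Add(0, -7), -5) = Add(-7, -5) = -12)
Mul(Mul(v, -21), Function('X')(-1)) = Mul(Mul(-12, -21), Add(1, -1, Pow(-1, 2))) = Mul(252, Add(1, -1, 1)) = Mul(252, 1) = 252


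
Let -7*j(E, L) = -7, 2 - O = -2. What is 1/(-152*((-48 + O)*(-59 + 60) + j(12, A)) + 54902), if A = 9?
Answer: 1/61438 ≈ 1.6277e-5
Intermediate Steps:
O = 4 (O = 2 - 1*(-2) = 2 + 2 = 4)
j(E, L) = 1 (j(E, L) = -⅐*(-7) = 1)
1/(-152*((-48 + O)*(-59 + 60) + j(12, A)) + 54902) = 1/(-152*((-48 + 4)*(-59 + 60) + 1) + 54902) = 1/(-152*(-44*1 + 1) + 54902) = 1/(-152*(-44 + 1) + 54902) = 1/(-152*(-43) + 54902) = 1/(6536 + 54902) = 1/61438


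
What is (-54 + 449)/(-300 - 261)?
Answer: -395/561 ≈ -0.70410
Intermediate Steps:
(-54 + 449)/(-300 - 261) = 395/(-561) = 395*(-1/561) = -395/561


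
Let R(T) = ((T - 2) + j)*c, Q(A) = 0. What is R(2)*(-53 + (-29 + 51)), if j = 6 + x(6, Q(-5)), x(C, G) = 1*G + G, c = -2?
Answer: 372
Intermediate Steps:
x(C, G) = 2*G (x(C, G) = G + G = 2*G)
j = 6 (j = 6 + 2*0 = 6 + 0 = 6)
R(T) = -8 - 2*T (R(T) = ((T - 2) + 6)*(-2) = ((-2 + T) + 6)*(-2) = (4 + T)*(-2) = -8 - 2*T)
R(2)*(-53 + (-29 + 51)) = (-8 - 2*2)*(-53 + (-29 + 51)) = (-8 - 4)*(-53 + 22) = -12*(-31) = 372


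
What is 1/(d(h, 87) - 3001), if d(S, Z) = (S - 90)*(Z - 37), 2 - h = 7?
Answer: -1/7751 ≈ -0.00012902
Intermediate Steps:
h = -5 (h = 2 - 1*7 = 2 - 7 = -5)
d(S, Z) = (-90 + S)*(-37 + Z)
1/(d(h, 87) - 3001) = 1/((3330 - 90*87 - 37*(-5) - 5*87) - 3001) = 1/((3330 - 7830 + 185 - 435) - 3001) = 1/(-4750 - 3001) = 1/(-7751) = -1/7751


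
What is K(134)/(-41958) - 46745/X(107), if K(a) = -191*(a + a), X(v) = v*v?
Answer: -687637649/240188571 ≈ -2.8629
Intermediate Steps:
X(v) = v²
K(a) = -382*a
K(134)/(-41958) - 46745/X(107) = -382*134/(-41958) - 46745/(107²) = -51188*(-1/41958) - 46745/11449 = 25594/20979 - 46745*1/11449 = 25594/20979 - 46745/11449 = -687637649/240188571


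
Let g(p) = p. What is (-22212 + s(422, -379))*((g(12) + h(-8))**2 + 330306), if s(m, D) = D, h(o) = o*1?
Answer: -7462304302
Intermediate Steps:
h(o) = o
(-22212 + s(422, -379))*((g(12) + h(-8))**2 + 330306) = (-22212 - 379)*((12 - 8)**2 + 330306) = -22591*(4**2 + 330306) = -22591*(16 + 330306) = -22591*330322 = -7462304302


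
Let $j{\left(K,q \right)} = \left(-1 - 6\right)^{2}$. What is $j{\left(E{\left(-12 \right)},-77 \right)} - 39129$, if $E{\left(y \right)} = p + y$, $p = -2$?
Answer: $-39080$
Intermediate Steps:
$E{\left(y \right)} = -2 + y$
$j{\left(K,q \right)} = 49$ ($j{\left(K,q \right)} = \left(-7\right)^{2} = 49$)
$j{\left(E{\left(-12 \right)},-77 \right)} - 39129 = 49 - 39129 = -39080$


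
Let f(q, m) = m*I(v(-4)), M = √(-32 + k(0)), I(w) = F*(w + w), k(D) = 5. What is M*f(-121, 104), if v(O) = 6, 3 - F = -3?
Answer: 22464*I*√3 ≈ 38909.0*I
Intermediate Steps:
F = 6 (F = 3 - 1*(-3) = 3 + 3 = 6)
I(w) = 12*w (I(w) = 6*(w + w) = 6*(2*w) = 12*w)
M = 3*I*√3 (M = √(-32 + 5) = √(-27) = 3*I*√3 ≈ 5.1962*I)
f(q, m) = 72*m (f(q, m) = m*(12*6) = m*72 = 72*m)
M*f(-121, 104) = (3*I*√3)*(72*104) = (3*I*√3)*7488 = 22464*I*√3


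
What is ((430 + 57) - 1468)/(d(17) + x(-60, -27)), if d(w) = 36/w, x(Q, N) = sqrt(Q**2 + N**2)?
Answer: 66708/138865 - 94503*sqrt(481)/138865 ≈ -14.445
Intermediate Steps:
x(Q, N) = sqrt(N**2 + Q**2)
((430 + 57) - 1468)/(d(17) + x(-60, -27)) = ((430 + 57) - 1468)/(36/17 + sqrt((-27)**2 + (-60)**2)) = (487 - 1468)/(36*(1/17) + sqrt(729 + 3600)) = -981/(36/17 + sqrt(4329)) = -981/(36/17 + 3*sqrt(481))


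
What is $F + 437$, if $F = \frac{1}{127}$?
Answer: $\frac{55500}{127} \approx 437.01$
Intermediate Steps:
$F = \frac{1}{127} \approx 0.007874$
$F + 437 = \frac{1}{127} + 437 = \frac{55500}{127}$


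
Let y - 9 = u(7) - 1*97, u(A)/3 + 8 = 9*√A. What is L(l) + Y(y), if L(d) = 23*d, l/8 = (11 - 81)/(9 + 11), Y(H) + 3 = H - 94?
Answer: -853 + 27*√7 ≈ -781.56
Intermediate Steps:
u(A) = -24 + 27*√A (u(A) = -24 + 3*(9*√A) = -24 + 27*√A)
y = -112 + 27*√7 (y = 9 + ((-24 + 27*√7) - 1*97) = 9 + ((-24 + 27*√7) - 97) = 9 + (-121 + 27*√7) = -112 + 27*√7 ≈ -40.565)
Y(H) = -97 + H (Y(H) = -3 + (H - 94) = -3 + (-94 + H) = -97 + H)
l = -28 (l = 8*((11 - 81)/(9 + 11)) = 8*(-70/20) = 8*(-70*1/20) = 8*(-7/2) = -28)
L(l) + Y(y) = 23*(-28) + (-97 + (-112 + 27*√7)) = -644 + (-209 + 27*√7) = -853 + 27*√7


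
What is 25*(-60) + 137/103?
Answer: -154363/103 ≈ -1498.7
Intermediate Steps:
25*(-60) + 137/103 = -1500 + 137*(1/103) = -1500 + 137/103 = -154363/103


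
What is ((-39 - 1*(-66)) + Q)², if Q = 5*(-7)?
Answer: 64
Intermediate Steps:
Q = -35
((-39 - 1*(-66)) + Q)² = ((-39 - 1*(-66)) - 35)² = ((-39 + 66) - 35)² = (27 - 35)² = (-8)² = 64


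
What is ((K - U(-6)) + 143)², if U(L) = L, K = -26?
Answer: 15129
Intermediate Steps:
((K - U(-6)) + 143)² = ((-26 - 1*(-6)) + 143)² = ((-26 + 6) + 143)² = (-20 + 143)² = 123² = 15129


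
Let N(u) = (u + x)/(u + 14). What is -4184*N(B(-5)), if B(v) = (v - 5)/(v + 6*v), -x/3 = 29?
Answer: 634922/25 ≈ 25397.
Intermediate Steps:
x = -87 (x = -3*29 = -87)
B(v) = (-5 + v)/(7*v) (B(v) = (-5 + v)/((7*v)) = (-5 + v)*(1/(7*v)) = (-5 + v)/(7*v))
N(u) = (-87 + u)/(14 + u) (N(u) = (u - 87)/(u + 14) = (-87 + u)/(14 + u))
-4184*N(B(-5)) = -4184*(-87 + (1/7)*(-5 - 5)/(-5))/(14 + (1/7)*(-5 - 5)/(-5)) = -4184*(-87 + (1/7)*(-1/5)*(-10))/(14 + (1/7)*(-1/5)*(-10)) = -4184*(-87 + 2/7)/(14 + 2/7) = -4184*(-607)/(100/7*7) = -7322*(-607)/(25*7) = -4184*(-607/100) = 634922/25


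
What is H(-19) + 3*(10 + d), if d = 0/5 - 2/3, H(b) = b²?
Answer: 389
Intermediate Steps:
d = -⅔ (d = 0*(⅕) - 2*⅓ = 0 - ⅔ = -⅔ ≈ -0.66667)
H(-19) + 3*(10 + d) = (-19)² + 3*(10 - ⅔) = 361 + 3*(28/3) = 361 + 28 = 389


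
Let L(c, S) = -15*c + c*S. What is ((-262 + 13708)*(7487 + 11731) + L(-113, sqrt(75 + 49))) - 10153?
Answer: 258396770 - 226*sqrt(31) ≈ 2.5840e+8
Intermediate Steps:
L(c, S) = -15*c + S*c
((-262 + 13708)*(7487 + 11731) + L(-113, sqrt(75 + 49))) - 10153 = ((-262 + 13708)*(7487 + 11731) - 113*(-15 + sqrt(75 + 49))) - 10153 = (13446*19218 - 113*(-15 + sqrt(124))) - 10153 = (258405228 - 113*(-15 + 2*sqrt(31))) - 10153 = (258405228 + (1695 - 226*sqrt(31))) - 10153 = (258406923 - 226*sqrt(31)) - 10153 = 258396770 - 226*sqrt(31)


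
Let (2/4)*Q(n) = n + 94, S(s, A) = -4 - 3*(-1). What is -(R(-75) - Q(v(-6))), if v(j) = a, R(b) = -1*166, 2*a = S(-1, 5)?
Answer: 353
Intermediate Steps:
S(s, A) = -1 (S(s, A) = -4 + 3 = -1)
a = -½ (a = (½)*(-1) = -½ ≈ -0.50000)
R(b) = -166
v(j) = -½
Q(n) = 188 + 2*n (Q(n) = 2*(n + 94) = 2*(94 + n) = 188 + 2*n)
-(R(-75) - Q(v(-6))) = -(-166 - (188 + 2*(-½))) = -(-166 - (188 - 1)) = -(-166 - 1*187) = -(-166 - 187) = -1*(-353) = 353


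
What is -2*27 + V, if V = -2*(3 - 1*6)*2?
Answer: -42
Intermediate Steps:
V = 12 (V = -2*(3 - 6)*2 = -(-6)*2 = -2*(-6) = 12)
-2*27 + V = -2*27 + 12 = -54 + 12 = -42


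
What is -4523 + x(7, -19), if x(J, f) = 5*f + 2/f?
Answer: -87744/19 ≈ -4618.1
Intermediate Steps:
x(J, f) = 2/f + 5*f
-4523 + x(7, -19) = -4523 + (2/(-19) + 5*(-19)) = -4523 + (2*(-1/19) - 95) = -4523 + (-2/19 - 95) = -4523 - 1807/19 = -87744/19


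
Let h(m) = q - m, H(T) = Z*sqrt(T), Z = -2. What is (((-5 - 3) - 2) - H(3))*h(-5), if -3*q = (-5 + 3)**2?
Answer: -110/3 + 22*sqrt(3)/3 ≈ -23.965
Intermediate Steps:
q = -4/3 (q = -(-5 + 3)**2/3 = -1/3*(-2)**2 = -1/3*4 = -4/3 ≈ -1.3333)
H(T) = -2*sqrt(T)
h(m) = -4/3 - m
(((-5 - 3) - 2) - H(3))*h(-5) = (((-5 - 3) - 2) - (-2)*sqrt(3))*(-4/3 - 1*(-5)) = ((-8 - 2) + 2*sqrt(3))*(-4/3 + 5) = (-10 + 2*sqrt(3))*(11/3) = -110/3 + 22*sqrt(3)/3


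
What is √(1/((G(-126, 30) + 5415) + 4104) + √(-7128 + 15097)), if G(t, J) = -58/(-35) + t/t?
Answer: √(11664030 + 111060894564*√7969)/333258 ≈ 9.4482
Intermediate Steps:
G(t, J) = 93/35 (G(t, J) = -58*(-1/35) + 1 = 58/35 + 1 = 93/35)
√(1/((G(-126, 30) + 5415) + 4104) + √(-7128 + 15097)) = √(1/((93/35 + 5415) + 4104) + √(-7128 + 15097)) = √(1/(189618/35 + 4104) + √7969) = √(1/(333258/35) + √7969) = √(35/333258 + √7969)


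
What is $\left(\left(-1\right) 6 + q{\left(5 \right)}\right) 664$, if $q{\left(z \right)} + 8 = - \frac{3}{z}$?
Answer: $- \frac{48472}{5} \approx -9694.4$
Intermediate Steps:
$q{\left(z \right)} = -8 - \frac{3}{z}$
$\left(\left(-1\right) 6 + q{\left(5 \right)}\right) 664 = \left(\left(-1\right) 6 - \left(8 + \frac{3}{5}\right)\right) 664 = \left(-6 - \frac{43}{5}\right) 664 = \left(- \frac{73}{5}\right) 664 = - \frac{48472}{5}$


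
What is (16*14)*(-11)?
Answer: -2464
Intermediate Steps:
(16*14)*(-11) = 224*(-11) = -2464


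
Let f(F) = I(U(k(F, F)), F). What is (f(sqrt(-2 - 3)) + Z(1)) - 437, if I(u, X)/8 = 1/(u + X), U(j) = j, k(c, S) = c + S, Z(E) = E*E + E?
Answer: -435 - 8*I*sqrt(5)/15 ≈ -435.0 - 1.1926*I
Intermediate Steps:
Z(E) = E + E**2 (Z(E) = E**2 + E = E + E**2)
k(c, S) = S + c
I(u, X) = 8/(X + u) (I(u, X) = 8/(u + X) = 8/(X + u))
f(F) = 8/(3*F) (f(F) = 8/(F + (F + F)) = 8/(F + 2*F) = 8/((3*F)) = 8*(1/(3*F)) = 8/(3*F))
(f(sqrt(-2 - 3)) + Z(1)) - 437 = (8/(3*(sqrt(-2 - 3))) + 1*(1 + 1)) - 437 = (8/(3*(sqrt(-5))) + 1*2) - 437 = (8/(3*((I*sqrt(5)))) + 2) - 437 = (8*(-I*sqrt(5)/5)/3 + 2) - 437 = (-8*I*sqrt(5)/15 + 2) - 437 = (2 - 8*I*sqrt(5)/15) - 437 = -435 - 8*I*sqrt(5)/15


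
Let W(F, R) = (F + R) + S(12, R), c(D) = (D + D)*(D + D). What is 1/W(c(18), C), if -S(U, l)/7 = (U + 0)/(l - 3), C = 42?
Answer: 13/17366 ≈ 0.00074859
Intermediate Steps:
S(U, l) = -7*U/(-3 + l) (S(U, l) = -7*(U + 0)/(l - 3) = -7*U/(-3 + l))
c(D) = 4*D**2 (c(D) = (2*D)*(2*D) = 4*D**2)
W(F, R) = F + R - 84/(-3 + R) (W(F, R) = (F + R) - 7*12/(-3 + R) = (F + R) - 84/(-3 + R) = F + R - 84/(-3 + R))
1/W(c(18), C) = 1/((-84 + (-3 + 42)*(4*18**2 + 42))/(-3 + 42)) = 1/((-84 + 39*(4*324 + 42))/39) = 1/((-84 + 39*(1296 + 42))/39) = 1/((-84 + 39*1338)/39) = 1/((-84 + 52182)/39) = 1/((1/39)*52098) = 1/(17366/13) = 13/17366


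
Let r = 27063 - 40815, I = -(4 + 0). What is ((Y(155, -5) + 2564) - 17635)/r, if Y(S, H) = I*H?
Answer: 5017/4584 ≈ 1.0945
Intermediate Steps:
I = -4 (I = -1*4 = -4)
r = -13752
Y(S, H) = -4*H
((Y(155, -5) + 2564) - 17635)/r = ((-4*(-5) + 2564) - 17635)/(-13752) = ((20 + 2564) - 17635)*(-1/13752) = (2584 - 17635)*(-1/13752) = -15051*(-1/13752) = 5017/4584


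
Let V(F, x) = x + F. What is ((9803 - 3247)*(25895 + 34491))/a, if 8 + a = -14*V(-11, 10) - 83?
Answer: -35990056/7 ≈ -5.1414e+6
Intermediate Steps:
V(F, x) = F + x
a = -77 (a = -8 + (-14*(-11 + 10) - 83) = -8 + (-14*(-1) - 83) = -8 + (14 - 83) = -8 - 69 = -77)
((9803 - 3247)*(25895 + 34491))/a = ((9803 - 3247)*(25895 + 34491))/(-77) = (6556*60386)*(-1/77) = 395890616*(-1/77) = -35990056/7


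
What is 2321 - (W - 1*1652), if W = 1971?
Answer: 2002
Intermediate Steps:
2321 - (W - 1*1652) = 2321 - (1971 - 1*1652) = 2321 - (1971 - 1652) = 2321 - 1*319 = 2321 - 319 = 2002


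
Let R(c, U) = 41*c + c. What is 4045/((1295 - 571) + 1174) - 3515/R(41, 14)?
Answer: 73505/817089 ≈ 0.089960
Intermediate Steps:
R(c, U) = 42*c
4045/((1295 - 571) + 1174) - 3515/R(41, 14) = 4045/((1295 - 571) + 1174) - 3515/(42*41) = 4045/(724 + 1174) - 3515/1722 = 4045/1898 - 3515*1/1722 = 4045*(1/1898) - 3515/1722 = 4045/1898 - 3515/1722 = 73505/817089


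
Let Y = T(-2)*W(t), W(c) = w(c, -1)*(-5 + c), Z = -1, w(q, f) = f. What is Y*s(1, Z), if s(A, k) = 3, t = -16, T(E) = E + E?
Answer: -252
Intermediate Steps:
T(E) = 2*E
W(c) = 5 - c (W(c) = -(-5 + c) = 5 - c)
Y = -84 (Y = (2*(-2))*(5 - 1*(-16)) = -4*(5 + 16) = -4*21 = -84)
Y*s(1, Z) = -84*3 = -252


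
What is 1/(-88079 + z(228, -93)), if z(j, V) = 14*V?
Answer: -1/89381 ≈ -1.1188e-5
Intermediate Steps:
1/(-88079 + z(228, -93)) = 1/(-88079 + 14*(-93)) = 1/(-88079 - 1302) = 1/(-89381) = -1/89381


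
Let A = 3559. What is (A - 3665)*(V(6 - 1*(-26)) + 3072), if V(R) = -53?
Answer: -320014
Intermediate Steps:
(A - 3665)*(V(6 - 1*(-26)) + 3072) = (3559 - 3665)*(-53 + 3072) = -106*3019 = -320014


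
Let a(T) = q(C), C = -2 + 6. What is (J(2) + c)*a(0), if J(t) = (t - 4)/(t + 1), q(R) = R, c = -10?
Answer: -128/3 ≈ -42.667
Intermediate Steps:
C = 4
a(T) = 4
J(t) = (-4 + t)/(1 + t)
(J(2) + c)*a(0) = ((-4 + 2)/(1 + 2) - 10)*4 = (-2/3 - 10)*4 = ((⅓)*(-2) - 10)*4 = (-⅔ - 10)*4 = -32/3*4 = -128/3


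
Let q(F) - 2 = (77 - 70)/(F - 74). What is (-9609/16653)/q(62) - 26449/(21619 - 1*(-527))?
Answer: -3347116439/2089851582 ≈ -1.6016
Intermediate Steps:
q(F) = 2 + 7/(-74 + F) (q(F) = 2 + (77 - 70)/(F - 74) = 2 + 7/(-74 + F))
(-9609/16653)/q(62) - 26449/(21619 - 1*(-527)) = (-9609/16653)/(((-141 + 2*62)/(-74 + 62))) - 26449/(21619 - 1*(-527)) = (-9609*1/16653)/(((-141 + 124)/(-12))) - 26449/(21619 + 527) = -3203/(5551*((-1/12*(-17)))) - 26449/22146 = -3203/(5551*17/12) - 26449*1/22146 = -3203/5551*12/17 - 26449/22146 = -38436/94367 - 26449/22146 = -3347116439/2089851582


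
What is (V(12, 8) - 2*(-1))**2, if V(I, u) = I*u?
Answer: 9604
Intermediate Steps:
(V(12, 8) - 2*(-1))**2 = (12*8 - 2*(-1))**2 = (96 + 2)**2 = 98**2 = 9604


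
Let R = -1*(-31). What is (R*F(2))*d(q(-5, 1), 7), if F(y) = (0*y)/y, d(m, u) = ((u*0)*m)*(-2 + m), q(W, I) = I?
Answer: 0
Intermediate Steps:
R = 31
d(m, u) = 0 (d(m, u) = (0*m)*(-2 + m) = 0*(-2 + m) = 0)
F(y) = 0 (F(y) = 0/y = 0)
(R*F(2))*d(q(-5, 1), 7) = (31*0)*0 = 0*0 = 0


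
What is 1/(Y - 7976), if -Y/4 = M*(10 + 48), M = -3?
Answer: -1/7280 ≈ -0.00013736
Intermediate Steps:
Y = 696 (Y = -(-12)*(10 + 48) = -(-12)*58 = -4*(-174) = 696)
1/(Y - 7976) = 1/(696 - 7976) = 1/(-7280) = -1/7280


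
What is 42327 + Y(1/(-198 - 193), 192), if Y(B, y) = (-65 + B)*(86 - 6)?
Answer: 14516577/391 ≈ 37127.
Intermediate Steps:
Y(B, y) = -5200 + 80*B (Y(B, y) = (-65 + B)*80 = -5200 + 80*B)
42327 + Y(1/(-198 - 193), 192) = 42327 + (-5200 + 80/(-198 - 193)) = 42327 + (-5200 + 80/(-391)) = 42327 + (-5200 + 80*(-1/391)) = 42327 + (-5200 - 80/391) = 42327 - 2033280/391 = 14516577/391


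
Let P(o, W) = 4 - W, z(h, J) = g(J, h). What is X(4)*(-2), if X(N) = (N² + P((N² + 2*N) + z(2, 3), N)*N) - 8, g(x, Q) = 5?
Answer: -16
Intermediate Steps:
z(h, J) = 5
X(N) = -8 + N² + N*(4 - N) (X(N) = (N² + (4 - N)*N) - 8 = (N² + N*(4 - N)) - 8 = -8 + N² + N*(4 - N))
X(4)*(-2) = (-8 + 4*4)*(-2) = (-8 + 16)*(-2) = 8*(-2) = -16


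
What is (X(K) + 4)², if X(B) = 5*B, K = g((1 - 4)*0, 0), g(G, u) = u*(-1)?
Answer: 16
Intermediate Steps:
g(G, u) = -u
K = 0 (K = -1*0 = 0)
(X(K) + 4)² = (5*0 + 4)² = (0 + 4)² = 4² = 16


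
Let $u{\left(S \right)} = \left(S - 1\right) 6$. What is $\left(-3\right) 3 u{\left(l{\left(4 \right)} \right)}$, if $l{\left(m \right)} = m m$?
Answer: $-810$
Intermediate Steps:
$l{\left(m \right)} = m^{2}$
$u{\left(S \right)} = -6 + 6 S$ ($u{\left(S \right)} = \left(-1 + S\right) 6 = -6 + 6 S$)
$\left(-3\right) 3 u{\left(l{\left(4 \right)} \right)} = \left(-3\right) 3 \left(-6 + 6 \cdot 4^{2}\right) = - 9 \left(-6 + 6 \cdot 16\right) = - 9 \left(-6 + 96\right) = \left(-9\right) 90 = -810$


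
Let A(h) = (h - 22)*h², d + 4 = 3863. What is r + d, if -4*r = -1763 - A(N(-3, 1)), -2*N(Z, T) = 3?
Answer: 137169/32 ≈ 4286.5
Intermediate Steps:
d = 3859 (d = -4 + 3863 = 3859)
N(Z, T) = -3/2 (N(Z, T) = -½*3 = -3/2)
A(h) = h²*(-22 + h) (A(h) = (-22 + h)*h² = h²*(-22 + h))
r = 13681/32 (r = -(-1763 - (-3/2)²*(-22 - 3/2))/4 = -(-1763 - 9*(-47)/(4*2))/4 = -(-1763 - 1*(-423/8))/4 = -(-1763 + 423/8)/4 = -¼*(-13681/8) = 13681/32 ≈ 427.53)
r + d = 13681/32 + 3859 = 137169/32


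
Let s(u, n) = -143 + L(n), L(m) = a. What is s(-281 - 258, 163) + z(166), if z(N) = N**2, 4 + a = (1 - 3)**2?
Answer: 27413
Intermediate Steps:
a = 0 (a = -4 + (1 - 3)**2 = -4 + (-2)**2 = -4 + 4 = 0)
L(m) = 0
s(u, n) = -143 (s(u, n) = -143 + 0 = -143)
s(-281 - 258, 163) + z(166) = -143 + 166**2 = -143 + 27556 = 27413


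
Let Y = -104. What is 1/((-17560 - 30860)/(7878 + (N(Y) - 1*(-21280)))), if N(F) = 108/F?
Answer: -758081/1258920 ≈ -0.60217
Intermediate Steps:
1/((-17560 - 30860)/(7878 + (N(Y) - 1*(-21280)))) = 1/((-17560 - 30860)/(7878 + (108/(-104) - 1*(-21280)))) = 1/(-48420/(7878 + (108*(-1/104) + 21280))) = 1/(-48420/(7878 + (-27/26 + 21280))) = 1/(-48420/(7878 + 553253/26)) = 1/(-48420/758081/26) = 1/(-48420*26/758081) = 1/(-1258920/758081) = -758081/1258920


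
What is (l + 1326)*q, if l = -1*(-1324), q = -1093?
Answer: -2896450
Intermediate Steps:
l = 1324
(l + 1326)*q = (1324 + 1326)*(-1093) = 2650*(-1093) = -2896450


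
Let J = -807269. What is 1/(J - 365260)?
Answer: -1/1172529 ≈ -8.5286e-7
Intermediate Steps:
1/(J - 365260) = 1/(-807269 - 365260) = 1/(-1172529) = -1/1172529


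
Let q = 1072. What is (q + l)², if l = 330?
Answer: 1965604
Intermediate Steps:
(q + l)² = (1072 + 330)² = 1402² = 1965604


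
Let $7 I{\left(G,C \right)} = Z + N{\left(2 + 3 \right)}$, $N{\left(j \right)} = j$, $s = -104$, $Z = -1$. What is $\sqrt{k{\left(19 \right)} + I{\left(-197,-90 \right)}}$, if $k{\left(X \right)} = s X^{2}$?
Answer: $\frac{2 i \sqrt{459907}}{7} \approx 193.76 i$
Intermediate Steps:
$I{\left(G,C \right)} = \frac{4}{7}$ ($I{\left(G,C \right)} = \frac{-1 + \left(2 + 3\right)}{7} = \frac{-1 + 5}{7} = \frac{1}{7} \cdot 4 = \frac{4}{7}$)
$k{\left(X \right)} = - 104 X^{2}$
$\sqrt{k{\left(19 \right)} + I{\left(-197,-90 \right)}} = \sqrt{- 104 \cdot 19^{2} + \frac{4}{7}} = \sqrt{\left(-104\right) 361 + \frac{4}{7}} = \sqrt{-37544 + \frac{4}{7}} = \sqrt{- \frac{262804}{7}} = \frac{2 i \sqrt{459907}}{7}$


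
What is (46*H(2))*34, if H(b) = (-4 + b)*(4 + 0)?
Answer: -12512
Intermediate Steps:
H(b) = -16 + 4*b (H(b) = (-4 + b)*4 = -16 + 4*b)
(46*H(2))*34 = (46*(-16 + 4*2))*34 = (46*(-16 + 8))*34 = (46*(-8))*34 = -368*34 = -12512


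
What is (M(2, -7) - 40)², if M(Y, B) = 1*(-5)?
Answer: 2025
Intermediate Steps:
M(Y, B) = -5
(M(2, -7) - 40)² = (-5 - 40)² = (-45)² = 2025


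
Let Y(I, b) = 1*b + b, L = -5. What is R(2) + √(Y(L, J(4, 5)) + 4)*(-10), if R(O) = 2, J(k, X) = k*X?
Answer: 2 - 20*√11 ≈ -64.333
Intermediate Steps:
J(k, X) = X*k
Y(I, b) = 2*b (Y(I, b) = b + b = 2*b)
R(2) + √(Y(L, J(4, 5)) + 4)*(-10) = 2 + √(2*(5*4) + 4)*(-10) = 2 + √(2*20 + 4)*(-10) = 2 + √(40 + 4)*(-10) = 2 + √44*(-10) = 2 + (2*√11)*(-10) = 2 - 20*√11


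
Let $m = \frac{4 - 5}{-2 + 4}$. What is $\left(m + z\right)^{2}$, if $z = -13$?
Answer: $\frac{729}{4} \approx 182.25$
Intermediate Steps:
$m = - \frac{1}{2} \approx -0.5$
$\left(m + z\right)^{2} = \left(- \frac{1}{2} - 13\right)^{2} = \left(- \frac{27}{2}\right)^{2} = \frac{729}{4}$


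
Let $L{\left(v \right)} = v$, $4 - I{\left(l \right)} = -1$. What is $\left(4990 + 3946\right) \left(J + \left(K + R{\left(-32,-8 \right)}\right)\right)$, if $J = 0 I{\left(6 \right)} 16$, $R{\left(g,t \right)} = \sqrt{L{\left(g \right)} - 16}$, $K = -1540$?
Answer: $-13761440 + 35744 i \sqrt{3} \approx -1.3761 \cdot 10^{7} + 61910.0 i$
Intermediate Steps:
$I{\left(l \right)} = 5$ ($I{\left(l \right)} = 4 - -1 = 4 + 1 = 5$)
$R{\left(g,t \right)} = \sqrt{-16 + g}$ ($R{\left(g,t \right)} = \sqrt{g - 16} = \sqrt{-16 + g}$)
$J = 0$ ($J = 0 \cdot 5 \cdot 16 = 0 \cdot 16 = 0$)
$\left(4990 + 3946\right) \left(J + \left(K + R{\left(-32,-8 \right)}\right)\right) = \left(4990 + 3946\right) \left(0 - \left(1540 - \sqrt{-16 - 32}\right)\right) = 8936 \left(0 - \left(1540 - \sqrt{-48}\right)\right) = 8936 \left(0 - \left(1540 - 4 i \sqrt{3}\right)\right) = 8936 \left(-1540 + 4 i \sqrt{3}\right) = -13761440 + 35744 i \sqrt{3}$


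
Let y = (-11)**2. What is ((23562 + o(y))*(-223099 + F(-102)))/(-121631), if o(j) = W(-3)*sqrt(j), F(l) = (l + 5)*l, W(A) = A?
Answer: 5016500445/121631 ≈ 41244.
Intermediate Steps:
y = 121
F(l) = l*(5 + l) (F(l) = (5 + l)*l = l*(5 + l))
o(j) = -3*sqrt(j)
((23562 + o(y))*(-223099 + F(-102)))/(-121631) = ((23562 - 3*sqrt(121))*(-223099 - 102*(5 - 102)))/(-121631) = ((23562 - 3*11)*(-223099 - 102*(-97)))*(-1/121631) = ((23562 - 33)*(-223099 + 9894))*(-1/121631) = (23529*(-213205))*(-1/121631) = -5016500445*(-1/121631) = 5016500445/121631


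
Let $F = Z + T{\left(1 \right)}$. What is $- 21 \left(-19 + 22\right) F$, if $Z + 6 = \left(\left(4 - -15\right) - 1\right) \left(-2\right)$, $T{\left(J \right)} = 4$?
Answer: $2394$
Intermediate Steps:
$Z = -42$ ($Z = -6 + \left(\left(4 - -15\right) - 1\right) \left(-2\right) = -6 + \left(\left(4 + 15\right) - 1\right) \left(-2\right) = -6 + \left(19 - 1\right) \left(-2\right) = -6 + 18 \left(-2\right) = -6 - 36 = -42$)
$F = -38$ ($F = -42 + 4 = -38$)
$- 21 \left(-19 + 22\right) F = - 21 \left(-19 + 22\right) \left(-38\right) = \left(-21\right) 3 \left(-38\right) = \left(-63\right) \left(-38\right) = 2394$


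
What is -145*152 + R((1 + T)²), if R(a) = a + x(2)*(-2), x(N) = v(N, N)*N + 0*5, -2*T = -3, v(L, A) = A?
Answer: -88167/4 ≈ -22042.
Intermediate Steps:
T = 3/2 (T = -½*(-3) = 3/2 ≈ 1.5000)
x(N) = N² (x(N) = N*N + 0*5 = N² + 0 = N²)
R(a) = -8 + a (R(a) = a + 2²*(-2) = a + 4*(-2) = a - 8 = -8 + a)
-145*152 + R((1 + T)²) = -145*152 + (-8 + (1 + 3/2)²) = -22040 + (-8 + (5/2)²) = -22040 + (-8 + 25/4) = -22040 - 7/4 = -88167/4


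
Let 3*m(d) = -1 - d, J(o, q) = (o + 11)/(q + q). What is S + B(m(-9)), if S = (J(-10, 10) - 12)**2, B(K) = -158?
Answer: -6079/400 ≈ -15.197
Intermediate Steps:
J(o, q) = (11 + o)/(2*q) (J(o, q) = (11 + o)/((2*q)) = (11 + o)*(1/(2*q)) = (11 + o)/(2*q))
m(d) = -1/3 - d/3 (m(d) = (-1 - d)/3 = -1/3 - d/3)
S = 57121/400 (S = ((1/2)*(11 - 10)/10 - 12)**2 = ((1/2)*(1/10)*1 - 12)**2 = (1/20 - 12)**2 = (-239/20)**2 = 57121/400 ≈ 142.80)
S + B(m(-9)) = 57121/400 - 158 = -6079/400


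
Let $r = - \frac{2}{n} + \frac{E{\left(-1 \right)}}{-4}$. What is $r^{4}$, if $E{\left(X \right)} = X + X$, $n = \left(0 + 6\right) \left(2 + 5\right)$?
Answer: $\frac{130321}{3111696} \approx 0.041881$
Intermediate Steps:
$n = 42$ ($n = 6 \cdot 7 = 42$)
$E{\left(X \right)} = 2 X$
$r = \frac{19}{42}$ ($r = - \frac{2}{42} + \frac{2 \left(-1\right)}{-4} = \left(-2\right) \frac{1}{42} - - \frac{1}{2} = - \frac{1}{21} + \frac{1}{2} = \frac{19}{42} \approx 0.45238$)
$r^{4} = \left(\frac{19}{42}\right)^{4} = \frac{130321}{3111696}$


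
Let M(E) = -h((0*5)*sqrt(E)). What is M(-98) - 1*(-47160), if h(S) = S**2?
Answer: 47160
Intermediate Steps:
M(E) = 0 (M(E) = -((0*5)*sqrt(E))**2 = -(0*sqrt(E))**2 = -1*0**2 = -1*0 = 0)
M(-98) - 1*(-47160) = 0 - 1*(-47160) = 0 + 47160 = 47160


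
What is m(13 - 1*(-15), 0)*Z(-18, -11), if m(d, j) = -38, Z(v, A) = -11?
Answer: 418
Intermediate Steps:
m(13 - 1*(-15), 0)*Z(-18, -11) = -38*(-11) = 418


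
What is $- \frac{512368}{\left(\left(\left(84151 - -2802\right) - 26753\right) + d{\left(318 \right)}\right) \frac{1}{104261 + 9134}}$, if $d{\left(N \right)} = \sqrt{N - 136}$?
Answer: $- \frac{249829868248000}{258859987} + \frac{29049984680 \sqrt{182}}{1812019909} \approx -9.649 \cdot 10^{5}$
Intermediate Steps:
$d{\left(N \right)} = \sqrt{-136 + N}$
$- \frac{512368}{\left(\left(\left(84151 - -2802\right) - 26753\right) + d{\left(318 \right)}\right) \frac{1}{104261 + 9134}} = - \frac{512368}{\left(\left(\left(84151 - -2802\right) - 26753\right) + \sqrt{-136 + 318}\right) \frac{1}{104261 + 9134}} = - \frac{512368}{\left(\left(\left(84151 + 2802\right) - 26753\right) + \sqrt{182}\right) \frac{1}{113395}} = - \frac{512368}{\left(\left(86953 - 26753\right) + \sqrt{182}\right) \frac{1}{113395}} = - \frac{512368}{\left(60200 + \sqrt{182}\right) \frac{1}{113395}} = - \frac{512368}{\frac{12040}{22679} + \frac{\sqrt{182}}{113395}}$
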